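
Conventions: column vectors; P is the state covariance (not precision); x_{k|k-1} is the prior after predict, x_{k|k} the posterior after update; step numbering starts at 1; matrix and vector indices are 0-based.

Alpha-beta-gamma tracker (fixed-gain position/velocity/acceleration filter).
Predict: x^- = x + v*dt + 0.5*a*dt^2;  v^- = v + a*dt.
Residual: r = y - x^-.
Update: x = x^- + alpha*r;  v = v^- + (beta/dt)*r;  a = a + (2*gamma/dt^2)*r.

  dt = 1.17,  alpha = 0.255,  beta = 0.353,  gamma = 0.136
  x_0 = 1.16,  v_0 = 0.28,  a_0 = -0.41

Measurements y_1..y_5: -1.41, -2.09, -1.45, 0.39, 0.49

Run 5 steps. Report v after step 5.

v_post = 2.3979

step 1: x_pred=1.2070  r=-2.6170  x^+=0.5396  v^+=-0.9893  a^+=-0.9300
step 2: x_pred=-1.2543  r=-0.8357  x^+=-1.4674  v^+=-2.3295  a^+=-1.0960
step 3: x_pred=-4.9431  r=3.4931  x^+=-4.0524  v^+=-2.5580  a^+=-0.4020
step 4: x_pred=-7.3203  r=7.7103  x^+=-5.3542  v^+=-0.7020  a^+=1.1301
step 5: x_pred=-5.4020  r=5.8920  x^+=-3.8995  v^+=2.3979  a^+=2.3008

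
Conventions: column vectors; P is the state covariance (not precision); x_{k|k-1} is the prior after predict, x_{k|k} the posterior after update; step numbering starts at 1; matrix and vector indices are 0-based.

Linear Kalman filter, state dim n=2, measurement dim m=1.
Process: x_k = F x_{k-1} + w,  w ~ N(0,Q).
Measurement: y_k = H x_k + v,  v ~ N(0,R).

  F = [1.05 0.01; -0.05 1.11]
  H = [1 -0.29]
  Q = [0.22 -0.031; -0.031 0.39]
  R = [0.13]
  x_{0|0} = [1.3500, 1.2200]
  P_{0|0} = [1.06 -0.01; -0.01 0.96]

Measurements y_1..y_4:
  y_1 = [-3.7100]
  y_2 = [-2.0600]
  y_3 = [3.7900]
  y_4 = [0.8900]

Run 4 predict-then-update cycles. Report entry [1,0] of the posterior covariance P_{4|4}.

step 1: x^-=[1.4297, 1.2867]  P^-=[1.3885 -0.0876; -0.0876 1.5766]  S=[1.7020]  K=[0.8308; -0.3201]  nu=[-4.7666]  x^+=[-2.5303, 2.8126]  P^+=[0.2139 0.3650; 0.3650 1.4022]
step 2: x^-=[-2.6286, 3.2485]  P^-=[0.4636 0.3986; 0.3986 2.0776]  S=[0.5371]  K=[0.6479; -0.3797]  nu=[1.5107]  x^+=[-1.6499, 2.6749]  P^+=[0.2381 0.5307; 0.5307 2.0002]
step 3: x^-=[-1.7056, 3.0517]  P^-=[0.4939 0.5970; 0.5970 2.7961]  S=[0.5128]  K=[0.6255; -0.4172]  nu=[6.3806]  x^+=[2.2855, 0.3900]  P^+=[0.2932 0.7308; 0.7308 2.7069]
step 4: x^-=[2.4037, 0.3186]  P^-=[0.5589 0.8350; 0.8350 3.6448]  S=[0.5111]  K=[0.6197; -0.4343]  nu=[-1.4213]  x^+=[1.5229, 0.9359]  P^+=[0.3626 0.9726; 0.9726 3.5484]

P_post[1,0] = 0.9726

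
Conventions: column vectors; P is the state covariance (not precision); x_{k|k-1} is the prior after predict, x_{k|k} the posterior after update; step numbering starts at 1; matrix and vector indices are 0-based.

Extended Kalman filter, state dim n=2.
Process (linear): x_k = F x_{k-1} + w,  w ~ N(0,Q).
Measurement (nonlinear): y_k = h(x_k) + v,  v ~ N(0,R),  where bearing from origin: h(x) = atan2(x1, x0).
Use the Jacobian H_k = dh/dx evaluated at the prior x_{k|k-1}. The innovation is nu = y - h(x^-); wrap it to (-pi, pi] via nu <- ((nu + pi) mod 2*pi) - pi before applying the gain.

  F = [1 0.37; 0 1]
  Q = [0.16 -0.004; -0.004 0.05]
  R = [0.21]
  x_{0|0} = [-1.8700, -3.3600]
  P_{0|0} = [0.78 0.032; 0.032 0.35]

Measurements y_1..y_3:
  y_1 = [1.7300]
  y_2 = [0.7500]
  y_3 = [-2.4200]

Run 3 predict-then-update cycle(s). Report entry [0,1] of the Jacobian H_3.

step 1: x^-=[-3.1132, -3.3600]  P^-=[1.0116 0.1575; 0.1575 0.4000]  H_jac=[0.1601 -0.1484]  S=[0.2373]  K=[0.5843; -0.1438]  nu=[-2.2351]  x^+=[-4.4191, -3.0385]  P^+=[0.9306 0.1774; 0.1774 0.3951]
step 2: x^-=[-5.5434, -3.0385]  P^-=[1.2760 0.3196; 0.3196 0.4451]  H_jac=[0.0760 -0.1387]  S=[0.2192]  K=[0.2403; -0.1708]  nu=[-2.8930]  x^+=[-6.2387, -2.5444]  P^+=[1.2633 0.3286; 0.3286 0.4387]
step 3: x^-=[-7.1801, -2.5444]  P^-=[1.7266 0.4869; 0.4869 0.4887]  H_jac=[0.0438 -0.1237]  S=[0.2155]  K=[0.0717; -0.1815]  nu=[0.3810]  x^+=[-7.1528, -2.6135]  P^+=[1.7255 0.4897; 0.4897 0.4816]

H_jac[0,1] = -0.1237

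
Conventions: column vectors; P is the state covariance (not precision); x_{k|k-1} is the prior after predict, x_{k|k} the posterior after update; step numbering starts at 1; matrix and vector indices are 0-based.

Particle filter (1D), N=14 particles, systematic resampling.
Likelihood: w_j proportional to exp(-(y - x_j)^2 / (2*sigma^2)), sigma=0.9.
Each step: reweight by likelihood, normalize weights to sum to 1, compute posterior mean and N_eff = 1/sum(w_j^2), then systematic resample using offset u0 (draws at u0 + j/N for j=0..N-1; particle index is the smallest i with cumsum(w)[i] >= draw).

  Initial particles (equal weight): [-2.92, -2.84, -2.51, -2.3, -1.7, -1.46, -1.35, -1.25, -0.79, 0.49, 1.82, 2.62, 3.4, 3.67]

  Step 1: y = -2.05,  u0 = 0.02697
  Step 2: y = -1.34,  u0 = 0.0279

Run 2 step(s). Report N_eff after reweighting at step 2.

N_eff = 11.6269

step 1: w=[0.0937, 0.1017, 0.1312, 0.1439, 0.1386, 0.1206, 0.1105, 0.1007, 0.0561, 0.0028, 0.0000, 0.0000, 0.0000, 0.0000]  mean=-1.9527  Neff=8.5951  idx=[0, 1, 1, 2, 2, 3, 3, 4, 4, 5, 6, 6, 7, 8]
step 2: w=[0.0229, 0.0266, 0.0266, 0.0459, 0.0459, 0.0604, 0.0604, 0.0986, 0.0986, 0.1058, 0.1068, 0.1068, 0.1062, 0.0886]  mean=-1.7069  Neff=11.6269  idx=[1, 3, 5, 6, 7, 7, 8, 9, 10, 10, 11, 12, 12, 13]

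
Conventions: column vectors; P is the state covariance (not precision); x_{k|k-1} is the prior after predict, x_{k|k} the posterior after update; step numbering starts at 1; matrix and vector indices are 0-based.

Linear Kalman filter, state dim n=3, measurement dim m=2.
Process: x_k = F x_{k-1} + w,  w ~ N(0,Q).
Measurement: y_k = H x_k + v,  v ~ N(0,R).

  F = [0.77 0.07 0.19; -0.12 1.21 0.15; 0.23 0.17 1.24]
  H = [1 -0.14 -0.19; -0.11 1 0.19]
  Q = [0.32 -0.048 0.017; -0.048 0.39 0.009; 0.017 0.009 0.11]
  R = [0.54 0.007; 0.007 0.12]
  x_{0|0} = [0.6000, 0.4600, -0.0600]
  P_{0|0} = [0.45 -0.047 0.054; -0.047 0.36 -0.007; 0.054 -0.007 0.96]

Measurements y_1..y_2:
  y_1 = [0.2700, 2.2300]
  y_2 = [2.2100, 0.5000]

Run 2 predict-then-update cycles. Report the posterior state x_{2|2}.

x_post = [1.6149, 0.7734, 1.0788]

step 1: x^-=[0.4828, 0.4756, 0.1418]  P^-=[0.6338 -0.0718 0.3733; -0.0718 0.9543 0.2202; 0.3733 0.2202 1.6445]  S=[1.1418 -0.2976; -0.2976 1.2252]  K=[0.5196 0.0686; -0.0032 0.8187; 0.1397 0.4352]  nu=[-0.1193, 1.7806]  x^+=[0.5429, 1.9338, 0.9000]  P^+=[0.3409 -0.0122 0.3240; -0.0122 0.1315 -0.1822; 0.3240 -0.1822 1.4264]
step 2: x^-=[0.7244, 2.4097, 1.5696]  P^-=[0.6629 -0.0527 0.7150; -0.0527 0.5453 -0.0262; 0.7150 -0.0262 2.4320]  S=[1.0431 -0.1271; -0.1271 0.7328]  K=[0.5252 0.1050; -0.0288 0.7402; 0.3120 0.5416]  nu=[2.1212, -2.1282]  x^+=[1.6149, 0.7734, 1.0788]  P^+=[0.3812 -0.0449 0.5427; -0.0449 0.1375 -0.2832; 0.5427 -0.2832 2.1585]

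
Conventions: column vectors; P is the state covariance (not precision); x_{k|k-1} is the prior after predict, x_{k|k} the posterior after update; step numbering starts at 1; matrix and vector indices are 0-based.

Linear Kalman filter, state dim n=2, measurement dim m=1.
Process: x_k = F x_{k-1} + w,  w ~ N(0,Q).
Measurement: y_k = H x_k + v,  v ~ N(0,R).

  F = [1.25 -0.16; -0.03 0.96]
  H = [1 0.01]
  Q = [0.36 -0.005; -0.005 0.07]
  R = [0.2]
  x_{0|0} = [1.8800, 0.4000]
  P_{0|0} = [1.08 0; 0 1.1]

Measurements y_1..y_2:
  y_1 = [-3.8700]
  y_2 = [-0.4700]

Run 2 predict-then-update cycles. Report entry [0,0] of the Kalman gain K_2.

K[0,0] = 0.7751

step 1: x^-=[2.2860, 0.3276]  P^-=[2.0757 -0.2145; -0.2145 1.0847]  S=[2.2715]  K=[0.9128; -0.0896]  nu=[-6.1593]  x^+=[-3.3365, 0.8797]  P^+=[0.1829 -0.0286; -0.0286 1.0665]
step 2: x^-=[-4.3114, 0.9446]  P^-=[0.6845 -0.2101; -0.2101 1.0547]  S=[0.8804]  K=[0.7751; -0.2267]  nu=[3.8319]  x^+=[-1.3413, 0.0759]  P^+=[0.1556 -0.0554; -0.0554 1.0094]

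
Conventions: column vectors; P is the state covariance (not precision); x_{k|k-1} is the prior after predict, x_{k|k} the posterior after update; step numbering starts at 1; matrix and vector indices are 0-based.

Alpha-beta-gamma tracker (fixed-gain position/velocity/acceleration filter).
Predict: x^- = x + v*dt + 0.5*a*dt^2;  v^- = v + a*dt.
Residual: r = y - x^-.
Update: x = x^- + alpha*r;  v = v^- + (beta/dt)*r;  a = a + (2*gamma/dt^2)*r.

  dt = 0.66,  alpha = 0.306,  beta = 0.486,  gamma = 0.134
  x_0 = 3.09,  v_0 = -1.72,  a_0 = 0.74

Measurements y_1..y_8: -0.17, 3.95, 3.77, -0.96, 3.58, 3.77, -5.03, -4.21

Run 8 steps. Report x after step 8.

x_post = -4.5306

step 1: x_pred=2.1160  r=-2.2860  x^+=1.4165  v^+=-2.9149  a^+=-0.6664
step 2: x_pred=-0.6525  r=4.6025  x^+=0.7558  v^+=0.0344  a^+=2.1652
step 3: x_pred=1.2501  r=2.5199  x^+=2.0212  v^+=3.3190  a^+=3.7156
step 4: x_pred=5.0210  r=-5.9810  x^+=3.1908  v^+=1.3671  a^+=0.0358
step 5: x_pred=4.1009  r=-0.5209  x^+=3.9415  v^+=1.0072  a^+=-0.2847
step 6: x_pred=4.5442  r=-0.7742  x^+=4.3073  v^+=0.2492  a^+=-0.7610
step 7: x_pred=4.3060  r=-9.3360  x^+=1.4492  v^+=-7.1278  a^+=-6.5049
step 8: x_pred=-4.6719  r=0.4619  x^+=-4.5306  v^+=-11.0809  a^+=-6.2207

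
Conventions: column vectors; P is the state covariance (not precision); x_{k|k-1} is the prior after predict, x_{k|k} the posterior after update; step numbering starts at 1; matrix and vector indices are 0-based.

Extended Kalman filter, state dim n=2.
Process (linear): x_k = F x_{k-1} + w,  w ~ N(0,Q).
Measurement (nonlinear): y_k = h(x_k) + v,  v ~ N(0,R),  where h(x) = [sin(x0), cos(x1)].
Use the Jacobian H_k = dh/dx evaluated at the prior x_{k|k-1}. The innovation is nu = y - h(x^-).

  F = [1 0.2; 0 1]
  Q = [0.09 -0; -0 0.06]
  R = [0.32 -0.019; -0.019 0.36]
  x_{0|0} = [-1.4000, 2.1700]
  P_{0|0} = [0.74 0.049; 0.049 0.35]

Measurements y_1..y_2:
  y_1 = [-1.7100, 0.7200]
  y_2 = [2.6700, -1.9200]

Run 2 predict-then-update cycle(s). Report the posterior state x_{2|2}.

step 1: x^-=[-0.9660, 2.1700]  P^-=[0.8636 0.1190; 0.1190 0.4100]  H_jac=[0.5686 0.0000; 0.0000 -0.8258]  S=[0.5992 -0.0749; -0.0749 0.6396]  K=[0.8122 -0.0586; 0.0475 -0.5238]  nu=[-0.8874, 1.2840]  x^+=[-1.7619, 1.4553]  P^+=[0.4590 0.0442; 0.0442 0.2294]
step 2: x^-=[-1.4708, 1.4553]  P^-=[0.5759 0.0901; 0.0901 0.2894]  H_jac=[0.0998 0.0000; 0.0000 -0.9933]  S=[0.3257 -0.0279; -0.0279 0.6456]  K=[0.1652 -0.1315; -0.0106 -0.4458]  nu=[3.6650, -2.0352]  x^+=[-0.5979, 2.3237]  P^+=[0.5546 0.0508; 0.0508 0.1614]

x_post = [-0.5979, 2.3237]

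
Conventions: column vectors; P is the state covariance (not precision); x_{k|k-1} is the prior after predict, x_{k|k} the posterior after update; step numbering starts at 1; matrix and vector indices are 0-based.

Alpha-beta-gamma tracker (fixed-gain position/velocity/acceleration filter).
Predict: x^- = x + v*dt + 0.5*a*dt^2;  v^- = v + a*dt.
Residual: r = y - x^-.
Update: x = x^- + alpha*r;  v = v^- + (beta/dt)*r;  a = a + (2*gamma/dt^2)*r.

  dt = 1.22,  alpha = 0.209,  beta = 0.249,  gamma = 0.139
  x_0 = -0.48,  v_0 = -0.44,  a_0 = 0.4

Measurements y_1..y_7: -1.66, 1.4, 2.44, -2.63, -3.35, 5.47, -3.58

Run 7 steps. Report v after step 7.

v_post = -3.1952

step 1: x_pred=-0.7191  r=-0.9409  x^+=-0.9158  v^+=-0.1440  a^+=0.2243
step 2: x_pred=-0.9246  r=2.3246  x^+=-0.4387  v^+=0.6040  a^+=0.6584
step 3: x_pred=0.7882  r=1.6518  x^+=1.1334  v^+=1.7445  a^+=0.9670
step 4: x_pred=3.9813  r=-6.6113  x^+=2.5995  v^+=1.5748  a^+=-0.2679
step 5: x_pred=4.3214  r=-7.6714  x^+=2.7181  v^+=-0.3177  a^+=-1.7007
step 6: x_pred=1.0648  r=4.4052  x^+=1.9855  v^+=-1.4935  a^+=-0.8779
step 7: x_pred=-0.4899  r=-3.0901  x^+=-1.1357  v^+=-3.1952  a^+=-1.4551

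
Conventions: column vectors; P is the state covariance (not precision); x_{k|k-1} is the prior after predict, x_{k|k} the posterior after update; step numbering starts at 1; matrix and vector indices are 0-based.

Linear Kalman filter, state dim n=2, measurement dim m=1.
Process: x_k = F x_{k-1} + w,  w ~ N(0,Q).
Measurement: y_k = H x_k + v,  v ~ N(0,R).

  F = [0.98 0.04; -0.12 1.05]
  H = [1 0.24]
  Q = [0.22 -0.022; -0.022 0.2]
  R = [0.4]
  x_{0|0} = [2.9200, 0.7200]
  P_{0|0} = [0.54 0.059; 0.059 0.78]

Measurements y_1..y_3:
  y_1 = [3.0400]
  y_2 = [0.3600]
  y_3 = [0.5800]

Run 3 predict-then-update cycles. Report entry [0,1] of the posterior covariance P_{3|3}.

P_post[0,1] = -0.3264

step 1: x^-=[2.8904, 0.4056]  P^-=[0.7445 0.0077; 0.0077 1.0529]  S=[1.2088]  K=[0.6174; 0.2154]  nu=[0.0523]  x^+=[2.9227, 0.4169]  P^+=[0.2837 -0.1531; -0.1531 0.9968]
step 2: x^-=[2.8809, 0.0870]  P^-=[0.4821 -0.1703; -0.1703 1.3416]  S=[0.8776]  K=[0.5027; 0.1729]  nu=[-2.5418]  x^+=[1.6031, -0.3524]  P^+=[0.2603 -0.2465; -0.2465 1.3154]
step 3: x^-=[1.5569, -0.5624]  P^-=[0.4527 -0.2499; -0.2499 1.7161]  S=[0.8316]  K=[0.4723; 0.1948]  nu=[-0.8419]  x^+=[1.1593, -0.7264]  P^+=[0.2672 -0.3264; -0.3264 1.6845]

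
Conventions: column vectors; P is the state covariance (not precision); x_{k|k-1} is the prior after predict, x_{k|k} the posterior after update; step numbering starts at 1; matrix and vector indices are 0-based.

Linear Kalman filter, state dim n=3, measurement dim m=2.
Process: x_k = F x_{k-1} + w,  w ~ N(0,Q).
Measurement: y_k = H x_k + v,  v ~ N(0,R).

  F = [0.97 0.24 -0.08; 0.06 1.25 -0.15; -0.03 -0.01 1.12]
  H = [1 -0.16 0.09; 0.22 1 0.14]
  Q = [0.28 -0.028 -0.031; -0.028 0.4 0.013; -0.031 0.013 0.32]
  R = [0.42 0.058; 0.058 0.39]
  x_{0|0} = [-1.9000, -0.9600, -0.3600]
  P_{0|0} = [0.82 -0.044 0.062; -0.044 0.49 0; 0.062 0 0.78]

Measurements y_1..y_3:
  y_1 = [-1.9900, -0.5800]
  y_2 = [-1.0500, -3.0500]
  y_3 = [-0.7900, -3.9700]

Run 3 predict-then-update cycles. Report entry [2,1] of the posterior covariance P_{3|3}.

step 1: x^-=[-2.0446, -1.2600, -0.3366]  P^-=[1.0546 0.1128 -0.0577; 0.1128 1.1784 -0.1195; -0.0577 -0.1195 1.2950]  S=[1.4723 0.2093; 0.2093 1.6574]  K=[0.6840 0.1168; -0.1635 0.7365; 0.0497 0.0234]  nu=[-0.1167, 1.1769]  x^+=[-1.9870, -0.3741, -0.3149]  P^+=[0.3099 0.0334 -0.1168; 0.0334 0.2904 -0.1429; -0.1168 -0.1429 1.2900]
step 2: x^-=[-1.9920, -0.5396, -0.2894]  P^-=[0.6357 0.1706 -0.3225; 0.1706 0.9446 -0.4179; -0.3225 -0.4179 1.9496]  S=[0.9951 0.1561; 0.1561 1.3418]  K=[0.5615 0.1324; -0.1286 0.7033; -0.0564 -0.1543]  nu=[0.8817, -2.0316]  x^+=[-1.7659, -2.0819, -0.0255]  P^+=[0.2753 0.0585 -0.2489; 0.0585 0.2927 -0.2763; -0.2489 -0.2763 1.9117]
step 3: x^-=[-2.2105, -2.7045, 0.0452]  P^-=[0.6446 0.2455 -0.5575; 0.2455 1.0182 -0.7197; -0.5575 -0.7197 2.7413]  S=[0.9546 0.1706; 0.1706 1.3653]  K=[0.5534 0.1574; -0.1109 0.7254; -0.1482 -0.3174]  nu=[0.9838, -0.7855]  x^+=[-1.7898, -3.3834, 0.1487]  P^+=[0.2887 0.0828 -0.3771; 0.0828 0.3155 -0.4088; -0.3771 -0.4088 2.5668]

P_post[2,1] = -0.4088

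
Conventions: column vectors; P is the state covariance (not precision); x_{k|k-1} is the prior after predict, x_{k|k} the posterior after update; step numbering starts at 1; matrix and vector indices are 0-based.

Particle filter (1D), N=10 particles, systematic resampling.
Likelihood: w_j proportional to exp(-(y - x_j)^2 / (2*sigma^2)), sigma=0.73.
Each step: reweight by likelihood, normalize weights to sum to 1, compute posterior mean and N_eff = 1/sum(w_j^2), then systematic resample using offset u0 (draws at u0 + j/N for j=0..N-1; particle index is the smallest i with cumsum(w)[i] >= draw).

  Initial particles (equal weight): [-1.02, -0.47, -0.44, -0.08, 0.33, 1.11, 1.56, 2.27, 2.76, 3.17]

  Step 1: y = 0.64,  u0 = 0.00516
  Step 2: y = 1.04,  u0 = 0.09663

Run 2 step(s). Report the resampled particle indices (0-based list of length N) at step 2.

step 1: w=[0.0208, 0.0870, 0.0925, 0.1699, 0.2526, 0.2246, 0.1249, 0.0228, 0.0041, 0.0007]  mean=0.4764  Neff=5.6872  idx=[0, 1, 3, 3, 4, 4, 4, 5, 5, 6]
step 2: w=[0.0035, 0.0218, 0.0572, 0.0572, 0.1156, 0.1156, 0.1156, 0.1847, 0.1847, 0.1440]  mean=0.7262  Neff=7.3469  idx=[3, 4, 5, 6, 7, 7, 8, 8, 9, 9]

resampled_idx = [3, 4, 5, 6, 7, 7, 8, 8, 9, 9]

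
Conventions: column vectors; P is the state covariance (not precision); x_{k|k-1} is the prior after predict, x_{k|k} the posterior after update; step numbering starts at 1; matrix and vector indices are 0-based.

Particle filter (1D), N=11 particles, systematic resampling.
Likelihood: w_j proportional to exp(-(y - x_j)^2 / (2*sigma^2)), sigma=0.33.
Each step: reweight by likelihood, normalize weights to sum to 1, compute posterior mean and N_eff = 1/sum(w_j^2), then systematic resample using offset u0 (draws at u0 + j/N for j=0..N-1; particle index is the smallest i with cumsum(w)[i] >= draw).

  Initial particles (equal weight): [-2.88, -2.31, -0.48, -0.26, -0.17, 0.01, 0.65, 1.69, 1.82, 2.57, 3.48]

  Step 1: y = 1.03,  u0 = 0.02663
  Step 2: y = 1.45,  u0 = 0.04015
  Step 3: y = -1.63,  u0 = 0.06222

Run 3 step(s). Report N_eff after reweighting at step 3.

N_eff = 2.0000

step 1: w=[0.0000, 0.0000, 0.0000, 0.0007, 0.0019, 0.0117, 0.7178, 0.1885, 0.0793, 0.0000, 0.0000]  mean=0.9292  Neff=1.7946  idx=[6, 6, 6, 6, 6, 6, 6, 6, 7, 7, 8]
step 2: w=[0.0212, 0.0212, 0.0212, 0.0212, 0.0212, 0.0212, 0.0212, 0.0212, 0.3080, 0.3080, 0.2140]  mean=1.5411  Neff=4.1814  idx=[1, 6, 8, 8, 8, 9, 9, 9, 9, 10, 10]
step 3: w=[0.5000, 0.5000, 0.0000, 0.0000, 0.0000, 0.0000, 0.0000, 0.0000, 0.0000, 0.0000, 0.0000]  mean=0.6500  Neff=2.0000  idx=[0, 0, 0, 0, 0, 1, 1, 1, 1, 1, 1]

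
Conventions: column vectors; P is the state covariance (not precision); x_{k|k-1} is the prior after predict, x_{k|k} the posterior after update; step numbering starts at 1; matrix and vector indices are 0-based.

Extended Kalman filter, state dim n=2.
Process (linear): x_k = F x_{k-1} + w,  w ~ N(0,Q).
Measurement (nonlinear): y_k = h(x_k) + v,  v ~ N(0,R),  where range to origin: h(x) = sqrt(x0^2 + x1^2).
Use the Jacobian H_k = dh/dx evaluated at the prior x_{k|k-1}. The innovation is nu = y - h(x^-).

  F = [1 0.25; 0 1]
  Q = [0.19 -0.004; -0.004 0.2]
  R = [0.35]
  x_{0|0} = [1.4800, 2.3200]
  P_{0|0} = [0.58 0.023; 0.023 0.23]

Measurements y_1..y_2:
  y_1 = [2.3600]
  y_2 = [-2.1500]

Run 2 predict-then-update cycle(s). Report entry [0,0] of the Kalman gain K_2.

K[0,0] = 0.4642

step 1: x^-=[2.0600, 2.3200]  P^-=[0.7959 0.0765; 0.0765 0.4300]  H_jac=[0.6640 0.7478]  S=[1.0173]  K=[0.5757; 0.3660]  nu=[-0.7426]  x^+=[1.6325, 2.0482]  P^+=[0.4587 -0.1379; -0.1379 0.2937]
step 2: x^-=[2.1445, 2.0482]  P^-=[0.5982 -0.0684; -0.0684 0.4937]  H_jac=[0.7232 0.6907]  S=[0.8300]  K=[0.4642; 0.3512]  nu=[-5.1155]  x^+=[-0.2302, 0.2515]  P^+=[0.4193 -0.2038; -0.2038 0.3913]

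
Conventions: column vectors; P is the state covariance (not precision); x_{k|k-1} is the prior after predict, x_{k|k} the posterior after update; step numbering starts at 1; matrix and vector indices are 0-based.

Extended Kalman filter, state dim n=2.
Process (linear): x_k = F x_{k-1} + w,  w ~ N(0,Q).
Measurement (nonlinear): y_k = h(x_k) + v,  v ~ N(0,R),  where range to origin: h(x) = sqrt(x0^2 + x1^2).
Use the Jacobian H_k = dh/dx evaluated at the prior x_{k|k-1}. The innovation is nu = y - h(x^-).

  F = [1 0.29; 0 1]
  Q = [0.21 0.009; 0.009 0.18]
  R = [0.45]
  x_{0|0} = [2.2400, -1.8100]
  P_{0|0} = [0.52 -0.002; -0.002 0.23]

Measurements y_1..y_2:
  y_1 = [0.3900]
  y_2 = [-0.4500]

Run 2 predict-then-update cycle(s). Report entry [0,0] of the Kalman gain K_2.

K[0,0] = -0.0889

step 1: x^-=[1.7151, -1.8100]  P^-=[0.7482 0.0737; 0.0737 0.4100]  H_jac=[0.6878 -0.7259]  S=[0.9464]  K=[0.4872; -0.2609]  nu=[-2.1035]  x^+=[0.6902, -1.2612]  P^+=[0.5235 0.1940; 0.1940 0.3456]
step 2: x^-=[0.3244, -1.2612]  P^-=[0.8751 0.3032; 0.3032 0.5256]  H_jac=[0.2491 -0.9685]  S=[0.8509]  K=[-0.0889; -0.5094]  nu=[-1.7522]  x^+=[0.4802, -0.3686]  P^+=[0.8684 0.2647; 0.2647 0.3048]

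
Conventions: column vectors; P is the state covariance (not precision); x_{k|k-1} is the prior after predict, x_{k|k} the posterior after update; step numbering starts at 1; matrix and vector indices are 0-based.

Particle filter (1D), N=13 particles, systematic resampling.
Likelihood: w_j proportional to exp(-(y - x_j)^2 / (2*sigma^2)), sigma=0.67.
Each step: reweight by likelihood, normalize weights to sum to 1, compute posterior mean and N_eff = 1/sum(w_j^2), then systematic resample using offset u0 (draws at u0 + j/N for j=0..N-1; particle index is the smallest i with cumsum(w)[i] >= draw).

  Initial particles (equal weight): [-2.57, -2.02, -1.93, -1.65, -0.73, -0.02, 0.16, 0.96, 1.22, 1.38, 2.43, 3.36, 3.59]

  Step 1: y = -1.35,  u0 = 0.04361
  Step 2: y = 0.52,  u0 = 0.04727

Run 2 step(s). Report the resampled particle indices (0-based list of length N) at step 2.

resampled_idx = [9, 9, 10, 10, 11, 12, 12, 12, 12, 12, 12, 12, 12]

step 1: w=[0.0584, 0.1859, 0.2107, 0.2773, 0.1997, 0.0427, 0.0242, 0.0008, 0.0002, 0.0001, 0.0000, 0.0000, 0.0000]  mean=-1.5314  Neff=4.9616  idx=[0, 1, 1, 2, 2, 2, 3, 3, 3, 4, 4, 4, 5]
step 2: w=[0.0000, 0.0006, 0.0006, 0.0010, 0.0010, 0.0010, 0.0042, 0.0042, 0.0042, 0.1381, 0.1381, 0.1381, 0.5690]  mean=-0.3426  Neff=2.6245  idx=[9, 9, 10, 10, 11, 12, 12, 12, 12, 12, 12, 12, 12]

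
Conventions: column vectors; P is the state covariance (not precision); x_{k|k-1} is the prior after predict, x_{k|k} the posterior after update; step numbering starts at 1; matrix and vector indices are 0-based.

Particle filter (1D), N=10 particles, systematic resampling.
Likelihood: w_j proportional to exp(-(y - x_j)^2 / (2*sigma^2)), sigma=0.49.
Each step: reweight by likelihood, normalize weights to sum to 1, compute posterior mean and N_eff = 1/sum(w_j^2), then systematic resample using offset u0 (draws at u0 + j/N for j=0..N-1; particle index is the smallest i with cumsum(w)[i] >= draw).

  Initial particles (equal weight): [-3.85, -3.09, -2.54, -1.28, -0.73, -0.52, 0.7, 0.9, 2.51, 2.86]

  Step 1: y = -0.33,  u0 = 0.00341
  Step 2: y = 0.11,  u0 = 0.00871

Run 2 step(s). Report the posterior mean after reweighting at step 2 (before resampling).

step 1: w=[0.0000, 0.0000, 0.0000, 0.0783, 0.3676, 0.4758, 0.0563, 0.0220, 0.0000, 0.0000]  mean=-0.5569  Neff=2.6933  idx=[3, 4, 4, 4, 4, 5, 5, 5, 5, 5]
step 2: w=[0.0057, 0.0736, 0.0736, 0.0736, 0.0736, 0.1400, 0.1400, 0.1400, 0.1400, 0.1400]  mean=-0.5862  Neff=8.3565  idx=[1, 2, 3, 5, 5, 6, 7, 7, 8, 9]

post_mean = -0.5862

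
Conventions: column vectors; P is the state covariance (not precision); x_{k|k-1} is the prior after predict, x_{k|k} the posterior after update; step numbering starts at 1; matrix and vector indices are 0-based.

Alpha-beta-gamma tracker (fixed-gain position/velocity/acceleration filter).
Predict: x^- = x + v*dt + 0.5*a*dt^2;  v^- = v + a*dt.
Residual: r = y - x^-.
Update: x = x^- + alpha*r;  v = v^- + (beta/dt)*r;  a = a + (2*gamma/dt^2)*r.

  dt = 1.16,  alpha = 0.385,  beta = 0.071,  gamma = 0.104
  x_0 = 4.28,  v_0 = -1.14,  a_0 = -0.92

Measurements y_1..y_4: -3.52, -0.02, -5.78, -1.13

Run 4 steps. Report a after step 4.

step 1: x_pred=2.3386  r=-5.8586  x^+=0.0831  v^+=-2.5658  a^+=-1.8256
step 2: x_pred=-4.1215  r=4.1015  x^+=-2.5424  v^+=-4.4325  a^+=-1.1916
step 3: x_pred=-8.4858  r=2.7058  x^+=-7.4441  v^+=-5.6491  a^+=-0.7733
step 4: x_pred=-14.5173  r=13.3873  x^+=-9.3632  v^+=-5.7268  a^+=1.2960

a_post = 1.2960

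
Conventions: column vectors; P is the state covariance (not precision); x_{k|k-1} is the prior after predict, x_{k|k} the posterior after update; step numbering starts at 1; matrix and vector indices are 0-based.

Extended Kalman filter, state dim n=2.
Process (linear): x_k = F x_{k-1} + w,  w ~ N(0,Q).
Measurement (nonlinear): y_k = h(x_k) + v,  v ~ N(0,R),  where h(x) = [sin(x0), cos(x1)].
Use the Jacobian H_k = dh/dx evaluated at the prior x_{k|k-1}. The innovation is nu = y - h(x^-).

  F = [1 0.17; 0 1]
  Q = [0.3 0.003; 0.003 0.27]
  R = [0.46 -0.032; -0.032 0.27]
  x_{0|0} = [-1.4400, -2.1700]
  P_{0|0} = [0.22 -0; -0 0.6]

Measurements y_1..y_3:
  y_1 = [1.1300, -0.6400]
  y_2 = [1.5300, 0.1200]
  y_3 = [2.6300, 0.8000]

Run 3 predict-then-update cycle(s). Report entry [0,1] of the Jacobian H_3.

step 1: x^-=[-1.8089, -2.1700]  P^-=[0.5373 0.1050; 0.1050 0.8700]  H_jac=[-0.2359 0.0000; 0.0000 0.8258]  S=[0.4899 -0.0525; -0.0525 0.8633]  K=[-0.2496 0.0853; 0.0388 0.8346]  nu=[2.1018, -0.0760]  x^+=[-2.3399, -2.1519]  P^+=[0.4983 0.0376; 0.0376 0.2714]
step 2: x^-=[-2.7058, -2.1519]  P^-=[0.8189 0.0867; 0.0867 0.5414]  H_jac=[-0.9065 0.0000; 0.0000 0.8359]  S=[1.1330 -0.0977; -0.0977 0.6482]  K=[-0.6541 0.0132; -0.0093 0.6967]  nu=[1.9522, 0.6689]  x^+=[-3.9738, -1.7040]  P^+=[0.3324 0.0293; 0.0293 0.2254]
step 3: x^-=[-4.2635, -1.7040]  P^-=[0.6489 0.0706; 0.0706 0.4954]  H_jac=[-0.4339 0.0000; 0.0000 0.9911]  S=[0.5822 -0.0624; -0.0624 0.7567]  K=[-0.4780 0.0531; 0.0170 0.6503]  nu=[1.7291, 0.9328]  x^+=[-5.0404, -1.0679]  P^+=[0.5106 0.0299; 0.0299 0.1766]

H_jac[0,1] = 0.0000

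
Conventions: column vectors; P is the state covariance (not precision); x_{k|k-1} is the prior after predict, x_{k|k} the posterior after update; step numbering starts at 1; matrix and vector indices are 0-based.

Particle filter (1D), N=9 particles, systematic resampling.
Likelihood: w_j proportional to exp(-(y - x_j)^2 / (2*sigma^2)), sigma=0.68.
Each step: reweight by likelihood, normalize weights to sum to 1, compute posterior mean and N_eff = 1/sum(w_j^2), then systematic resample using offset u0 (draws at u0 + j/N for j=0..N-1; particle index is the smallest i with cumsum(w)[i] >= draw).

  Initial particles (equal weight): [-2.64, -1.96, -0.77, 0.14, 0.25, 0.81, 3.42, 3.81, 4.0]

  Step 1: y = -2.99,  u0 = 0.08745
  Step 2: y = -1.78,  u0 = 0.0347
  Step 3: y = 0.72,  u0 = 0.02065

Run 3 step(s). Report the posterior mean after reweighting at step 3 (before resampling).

post_mean = -1.9699

step 1: w=[0.7309, 0.2650, 0.0040, 0.0000, 0.0000, 0.0000, 0.0000, 0.0000, 0.0000]  mean=-2.4522  Neff=1.6542  idx=[0, 0, 0, 0, 0, 0, 1, 1, 1]
step 2: w=[0.0804, 0.0804, 0.0804, 0.0804, 0.0804, 0.0804, 0.1726, 0.1726, 0.1726]  mean=-2.2878  Neff=7.8040  idx=[0, 1, 3, 4, 5, 6, 7, 7, 8]
step 3: w=[0.0029, 0.0029, 0.0029, 0.0029, 0.0029, 0.2464, 0.2464, 0.2464, 0.2464]  mean=-1.9699  Neff=4.1180  idx=[5, 5, 5, 6, 6, 7, 7, 8, 8]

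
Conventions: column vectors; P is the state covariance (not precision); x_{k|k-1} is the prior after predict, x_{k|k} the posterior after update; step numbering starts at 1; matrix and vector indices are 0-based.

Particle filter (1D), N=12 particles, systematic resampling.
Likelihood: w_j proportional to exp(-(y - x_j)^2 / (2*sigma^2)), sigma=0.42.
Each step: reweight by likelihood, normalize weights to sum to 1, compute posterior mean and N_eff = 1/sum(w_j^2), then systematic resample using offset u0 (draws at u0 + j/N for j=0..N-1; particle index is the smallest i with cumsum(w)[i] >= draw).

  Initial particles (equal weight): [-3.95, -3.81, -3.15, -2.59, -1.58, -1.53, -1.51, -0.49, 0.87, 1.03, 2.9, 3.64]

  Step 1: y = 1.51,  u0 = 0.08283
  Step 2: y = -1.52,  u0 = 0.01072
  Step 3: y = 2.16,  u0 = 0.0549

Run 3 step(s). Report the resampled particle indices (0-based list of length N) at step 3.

step 1: w=[0.0000, 0.0000, 0.0000, 0.0000, 0.0000, 0.0000, 0.0000, 0.0000, 0.3738, 0.6212, 0.0050, 0.0000]  mean=0.9795  Neff=1.9025  idx=[8, 8, 8, 8, 9, 9, 9, 9, 9, 9, 9, 10]
step 2: w=[0.2108, 0.2108, 0.2108, 0.2108, 0.0224, 0.0224, 0.0224, 0.0224, 0.0224, 0.0224, 0.0224, 0.0000]  mean=0.8951  Neff=5.5192  idx=[0, 0, 0, 1, 1, 2, 2, 2, 3, 3, 4, 7]
step 3: w=[0.0625, 0.0625, 0.0625, 0.0625, 0.0625, 0.0625, 0.0625, 0.0625, 0.0625, 0.0625, 0.1874, 0.1874]  mean=0.9300  Neff=9.1483  idx=[0, 2, 3, 4, 6, 7, 8, 10, 10, 10, 11, 11]

resampled_idx = [0, 2, 3, 4, 6, 7, 8, 10, 10, 10, 11, 11]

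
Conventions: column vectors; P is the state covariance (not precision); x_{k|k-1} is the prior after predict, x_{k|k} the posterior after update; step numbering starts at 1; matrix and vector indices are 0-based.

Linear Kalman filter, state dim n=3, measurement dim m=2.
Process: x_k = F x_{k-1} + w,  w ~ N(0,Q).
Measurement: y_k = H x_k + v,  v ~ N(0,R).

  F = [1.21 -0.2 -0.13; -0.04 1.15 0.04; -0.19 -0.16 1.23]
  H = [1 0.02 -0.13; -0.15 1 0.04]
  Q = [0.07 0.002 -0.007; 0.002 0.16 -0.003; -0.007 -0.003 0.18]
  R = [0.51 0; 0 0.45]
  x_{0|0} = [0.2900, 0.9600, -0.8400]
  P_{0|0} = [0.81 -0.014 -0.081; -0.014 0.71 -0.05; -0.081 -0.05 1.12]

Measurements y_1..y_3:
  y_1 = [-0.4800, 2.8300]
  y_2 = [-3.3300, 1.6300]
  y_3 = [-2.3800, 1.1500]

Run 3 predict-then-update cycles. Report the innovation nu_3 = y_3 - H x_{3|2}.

step 1: x^-=[0.2681, 1.0588, -1.2419]  P^-=[1.3329 -0.2224 -0.4587; -0.2224 1.0990 -0.1352; -0.4587 -0.1352 1.9786]  S=[1.9879 -0.4198; -0.4198 1.6436]  K=[0.6782 -0.0949; 0.0558 0.6999; -0.3804 -0.0894]  nu=[-0.9307, 1.8611]  x^+=[-0.5398, 2.3095, -1.0543]  P^+=[0.3496 0.0085 0.0299; 0.0085 0.3204 -0.1040; 0.0299 -0.1040 1.7063]
step 2: x^-=[-0.9779, 2.6353, -1.5637]  P^-=[0.6046 -0.0675 -0.2826; -0.0675 0.5766 -0.1253; -0.2826 -0.1253 2.8098]  S=[1.2337 -0.1617; -0.1617 1.0583]  K=[0.5079 -0.0826; 0.0407 0.5559; -0.5342 -0.0538]  nu=[-2.6080, -1.0895]  x^+=[-2.2126, 1.9236, -0.1118]  P^+=[0.2655 0.0007 0.0502; 0.0007 0.2549 -0.1152; 0.0502 -0.1152 2.4639]
step 3: x^-=[-3.0475, 2.2962, -0.0249]  P^-=[0.4885 -0.0605 -0.3521; -0.0605 0.4906 -0.0919; -0.3521 -0.0919 3.9457]  S=[1.1550 -0.1534; -0.1534 0.9729]  K=[0.4508 -0.0809; 0.0349 0.5153; -0.7501 0.0038]  nu=[0.6183, -1.6023]  x^+=[-2.6391, 1.4921, -0.4947]  P^+=[0.2362 -0.0029 0.0483; -0.0029 0.2364 -0.1229; 0.0483 -0.1229 3.2950]

innov = [0.6183, -1.6023]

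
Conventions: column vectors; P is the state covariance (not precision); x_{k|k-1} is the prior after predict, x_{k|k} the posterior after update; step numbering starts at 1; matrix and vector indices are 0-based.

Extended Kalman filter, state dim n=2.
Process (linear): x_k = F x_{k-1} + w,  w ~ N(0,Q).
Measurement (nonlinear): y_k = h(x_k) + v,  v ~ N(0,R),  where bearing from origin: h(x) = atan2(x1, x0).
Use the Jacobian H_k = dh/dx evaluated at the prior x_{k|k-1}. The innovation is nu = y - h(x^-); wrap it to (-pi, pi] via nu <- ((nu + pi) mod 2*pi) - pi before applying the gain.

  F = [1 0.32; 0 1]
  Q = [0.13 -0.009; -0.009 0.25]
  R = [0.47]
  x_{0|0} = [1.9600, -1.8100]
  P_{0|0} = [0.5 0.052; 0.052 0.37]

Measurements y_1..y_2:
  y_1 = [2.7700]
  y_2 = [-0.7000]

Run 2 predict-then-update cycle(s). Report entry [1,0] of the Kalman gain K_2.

K[1,0] = 0.0172

step 1: x^-=[1.3808, -1.8100]  P^-=[0.7012 0.1614; 0.1614 0.6200]  H_jac=[0.3492 0.2664]  S=[0.6296]  K=[0.4573; 0.3519]  nu=[-2.5941]  x^+=[0.1946, -2.7229]  P^+=[0.5695 0.0601; 0.0601 0.5420]
step 2: x^-=[-0.6767, -2.7229]  P^-=[0.7935 0.2245; 0.2245 0.7920]  H_jac=[0.3459 -0.0860]  S=[0.5574]  K=[0.4577; 0.0172]  nu=[1.1144]  x^+=[-0.1666, -2.7037]  P^+=[0.6767 0.2202; 0.2202 0.7919]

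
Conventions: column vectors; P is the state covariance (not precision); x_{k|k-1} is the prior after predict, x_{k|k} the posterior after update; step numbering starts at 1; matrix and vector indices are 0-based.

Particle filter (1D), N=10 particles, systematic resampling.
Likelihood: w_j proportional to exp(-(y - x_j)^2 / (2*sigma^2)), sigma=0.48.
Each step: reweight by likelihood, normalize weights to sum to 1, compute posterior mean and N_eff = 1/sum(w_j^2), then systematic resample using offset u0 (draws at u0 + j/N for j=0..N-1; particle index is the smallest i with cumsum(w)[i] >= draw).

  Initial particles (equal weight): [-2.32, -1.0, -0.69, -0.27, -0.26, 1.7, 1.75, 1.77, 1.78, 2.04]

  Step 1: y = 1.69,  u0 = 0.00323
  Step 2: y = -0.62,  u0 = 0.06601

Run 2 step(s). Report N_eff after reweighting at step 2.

step 1: w=[0.0000, 0.0000, 0.0000, 0.0001, 0.0001, 0.2115, 0.2099, 0.2086, 0.2078, 0.1621]  mean=1.7966  Neff=4.9565  idx=[5, 5, 5, 6, 6, 7, 7, 8, 8, 9]
step 2: w=[0.1643, 0.1643, 0.1643, 0.0988, 0.0988, 0.0803, 0.0803, 0.0724, 0.0724, 0.0042]  mean=1.7341  Neff=8.0721  idx=[0, 1, 1, 2, 2, 3, 4, 5, 7, 8]

N_eff = 8.0721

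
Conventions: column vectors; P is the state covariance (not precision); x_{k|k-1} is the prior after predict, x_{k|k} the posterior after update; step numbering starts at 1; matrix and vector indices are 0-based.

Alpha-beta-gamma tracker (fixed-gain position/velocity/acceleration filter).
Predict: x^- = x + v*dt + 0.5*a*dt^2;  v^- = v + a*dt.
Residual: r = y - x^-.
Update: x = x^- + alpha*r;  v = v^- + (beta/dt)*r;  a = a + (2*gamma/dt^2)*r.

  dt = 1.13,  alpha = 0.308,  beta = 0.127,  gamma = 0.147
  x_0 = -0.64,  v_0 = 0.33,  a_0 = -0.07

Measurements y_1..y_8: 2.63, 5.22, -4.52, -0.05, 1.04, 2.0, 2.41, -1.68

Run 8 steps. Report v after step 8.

step 1: x_pred=-0.3118  r=2.9418  x^+=0.5943  v^+=0.5815  a^+=0.6073
step 2: x_pred=1.6392  r=3.5808  x^+=2.7421  v^+=1.6703  a^+=1.4318
step 3: x_pred=5.5436  r=-10.0636  x^+=2.4440  v^+=2.1572  a^+=-0.8853
step 4: x_pred=4.3164  r=-4.3664  x^+=2.9715  v^+=0.6661  a^+=-1.8906
step 5: x_pred=2.5171  r=-1.4771  x^+=2.0622  v^+=-1.6364  a^+=-2.2307
step 6: x_pred=-1.2111  r=3.2111  x^+=-0.2221  v^+=-3.7962  a^+=-1.4914
step 7: x_pred=-5.4640  r=7.8740  x^+=-3.0388  v^+=-4.5965  a^+=0.3216
step 8: x_pred=-8.0275  r=6.3475  x^+=-6.0725  v^+=-3.5197  a^+=1.7831

v_post = -3.5197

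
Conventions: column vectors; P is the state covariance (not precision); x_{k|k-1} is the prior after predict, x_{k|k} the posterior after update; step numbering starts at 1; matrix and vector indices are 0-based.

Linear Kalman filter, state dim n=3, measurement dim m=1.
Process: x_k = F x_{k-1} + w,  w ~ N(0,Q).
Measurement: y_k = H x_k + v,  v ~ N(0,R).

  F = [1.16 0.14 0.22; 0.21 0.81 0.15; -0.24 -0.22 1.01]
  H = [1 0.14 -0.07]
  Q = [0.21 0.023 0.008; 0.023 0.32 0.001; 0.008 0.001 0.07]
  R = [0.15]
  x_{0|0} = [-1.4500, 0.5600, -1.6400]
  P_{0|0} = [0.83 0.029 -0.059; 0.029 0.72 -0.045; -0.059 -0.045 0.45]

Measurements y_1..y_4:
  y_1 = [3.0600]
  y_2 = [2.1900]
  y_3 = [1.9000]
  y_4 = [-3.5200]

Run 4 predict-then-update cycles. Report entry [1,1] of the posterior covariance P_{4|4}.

P_post[1,1] = 0.6805

step 1: x^-=[-1.9644, -0.0969, -1.4316]  P^-=[1.3393 0.3278 -0.2238; 0.3278 0.8343 -0.1537; -0.2238 -0.1537 0.6634]  S=[1.6350]  K=[0.8568; 0.2785; -0.1785]  nu=[4.9378]  x^+=[2.2661, 1.2784, -2.3128]  P^+=[0.1391 -0.0623 0.0262; -0.0623 0.7075 -0.0724; 0.0262 -0.0724 0.6113]
step 2: x^-=[2.2989, 1.1645, -3.1610]  P^-=[0.4292 0.0882 0.1239; 0.0882 0.7669 -0.0767; 0.1239 -0.0767 0.7487]  S=[0.6068]  K=[0.7134; 0.3312; 0.1000]  nu=[-0.4932]  x^+=[1.9470, 1.0011, -3.2103]  P^+=[0.1204 -0.0552 0.0805; -0.0552 0.7004 -0.0968; 0.0805 -0.0968 0.7427]
step 3: x^-=[1.6924, 0.7383, -3.9300]  P^-=[0.4389 0.1013 0.2150; 0.1013 0.7643 -0.0659; 0.2150 -0.0659 0.8666]  S=[0.6077]  K=[0.7208; 0.3503; 0.2388]  nu=[-0.1709]  x^+=[1.5693, 0.6784, -3.9708]  P^+=[0.1232 -0.0522 0.1104; -0.0522 0.6897 -0.1167; 0.1104 -0.1167 0.8319]
step 4: x^-=[1.0417, 0.2834, -4.5364]  P^-=[0.4617 0.1092 0.2650; 0.1092 0.7575 -0.0617; 0.2650 -0.0617 0.9520]  S=[0.6259]  K=[0.7325; 0.3508; 0.3032]  nu=[-4.9190]  x^+=[-2.5612, -1.4419, -6.0278]  P^+=[0.1259 -0.0516 0.1261; -0.0516 0.6805 -0.1283; 0.1261 -0.1283 0.8944]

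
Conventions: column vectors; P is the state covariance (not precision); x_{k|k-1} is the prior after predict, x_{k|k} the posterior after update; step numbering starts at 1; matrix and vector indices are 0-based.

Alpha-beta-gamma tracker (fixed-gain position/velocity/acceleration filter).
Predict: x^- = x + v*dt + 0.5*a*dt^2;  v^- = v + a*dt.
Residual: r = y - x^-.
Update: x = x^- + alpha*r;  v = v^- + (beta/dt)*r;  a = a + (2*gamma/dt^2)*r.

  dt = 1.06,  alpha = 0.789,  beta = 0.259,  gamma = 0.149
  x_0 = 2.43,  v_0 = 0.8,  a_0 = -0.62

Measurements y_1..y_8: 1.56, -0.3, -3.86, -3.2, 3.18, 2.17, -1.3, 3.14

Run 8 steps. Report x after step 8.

x_post = 3.4294

step 1: x_pred=2.9297  r=-1.3697  x^+=1.8490  v^+=-0.1919  a^+=-0.9833
step 2: x_pred=1.0932  r=-1.3932  x^+=-0.0060  v^+=-1.5746  a^+=-1.3528
step 3: x_pred=-2.4350  r=-1.4250  x^+=-3.5593  v^+=-3.3567  a^+=-1.7307
step 4: x_pred=-8.0897  r=4.8897  x^+=-4.2317  v^+=-3.9965  a^+=-0.4339
step 5: x_pred=-8.7117  r=11.8917  x^+=0.6708  v^+=-1.5507  a^+=2.7201
step 6: x_pred=0.5552  r=1.6148  x^+=1.8293  v^+=1.7271  a^+=3.1483
step 7: x_pred=5.4287  r=-6.7287  x^+=0.1198  v^+=3.4202  a^+=1.3637
step 8: x_pred=4.5113  r=-1.3713  x^+=3.4294  v^+=4.5307  a^+=1.0000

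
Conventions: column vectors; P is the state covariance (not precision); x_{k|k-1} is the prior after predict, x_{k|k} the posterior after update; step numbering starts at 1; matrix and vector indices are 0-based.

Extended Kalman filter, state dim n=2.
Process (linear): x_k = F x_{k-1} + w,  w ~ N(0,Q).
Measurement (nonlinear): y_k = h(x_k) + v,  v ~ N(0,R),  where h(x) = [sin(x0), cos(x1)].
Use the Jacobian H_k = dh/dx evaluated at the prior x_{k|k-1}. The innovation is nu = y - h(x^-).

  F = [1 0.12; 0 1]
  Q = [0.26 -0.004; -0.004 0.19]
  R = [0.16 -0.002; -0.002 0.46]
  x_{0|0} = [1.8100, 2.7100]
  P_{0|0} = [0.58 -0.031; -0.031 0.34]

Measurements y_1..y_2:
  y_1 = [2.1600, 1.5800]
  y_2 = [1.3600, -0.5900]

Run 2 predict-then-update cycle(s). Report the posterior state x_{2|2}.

step 1: x^-=[2.1352, 2.7100]  P^-=[0.8375 0.0058; 0.0058 0.5300]  H_jac=[-0.5349 0.0000; 0.0000 -0.4183]  S=[0.3996 -0.0007; -0.0007 0.5527]  K=[-1.1210 -0.0058; -0.0085 -0.4011]  nu=[1.3151, 2.4883]  x^+=[0.6465, 1.7008]  P^+=[0.3353 0.0010; 0.0010 0.4410]
step 2: x^-=[0.8506, 1.7008]  P^-=[0.6019 0.0500; 0.0500 0.6310]  H_jac=[0.6595 0.0000; 0.0000 -0.9916]  S=[0.4218 -0.0347; -0.0347 1.0804]  K=[0.9398 -0.0157; 0.0306 -0.5782]  nu=[0.6083, -0.4604]  x^+=[1.4295, 1.9856]  P^+=[0.2280 0.0092; 0.0092 0.2683]

x_post = [1.4295, 1.9856]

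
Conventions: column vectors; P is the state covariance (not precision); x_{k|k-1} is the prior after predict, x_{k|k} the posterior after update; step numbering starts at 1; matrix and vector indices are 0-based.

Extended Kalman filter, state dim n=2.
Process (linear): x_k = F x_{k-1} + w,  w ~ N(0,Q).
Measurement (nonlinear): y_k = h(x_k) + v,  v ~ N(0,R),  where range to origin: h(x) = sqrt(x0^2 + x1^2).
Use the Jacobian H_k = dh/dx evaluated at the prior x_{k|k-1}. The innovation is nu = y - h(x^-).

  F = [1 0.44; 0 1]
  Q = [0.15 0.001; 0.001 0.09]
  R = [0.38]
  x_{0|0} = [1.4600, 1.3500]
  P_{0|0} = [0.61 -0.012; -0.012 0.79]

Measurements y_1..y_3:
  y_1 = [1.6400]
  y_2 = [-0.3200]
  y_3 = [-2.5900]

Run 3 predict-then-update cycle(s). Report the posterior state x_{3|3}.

x_post = [-1.0174, -0.6172]

step 1: x^-=[2.0540, 1.3500]  P^-=[0.9024 0.3366; 0.3366 0.8800]  H_jac=[0.8357 0.5492]  S=[1.5846]  K=[0.5925; 0.4825]  nu=[-0.8179]  x^+=[1.5693, 0.9553]  P^+=[0.3460 -0.1165; -0.1165 0.5111]
step 2: x^-=[1.9897, 0.9553]  P^-=[0.4924 0.1094; 0.1094 0.6011]  H_jac=[0.9015 0.4328]  S=[0.9782]  K=[0.5022; 0.3668]  nu=[-2.5271]  x^+=[0.7204, 0.0284]  P^+=[0.2457 -0.0708; -0.0708 0.4695]
step 3: x^-=[0.7329, 0.0284]  P^-=[0.4243 0.1368; 0.1368 0.5595]  H_jac=[0.9992 0.0388]  S=[0.8151]  K=[0.5267; 0.1943]  nu=[-3.3235]  x^+=[-1.0174, -0.6172]  P^+=[0.1982 0.0534; 0.0534 0.5287]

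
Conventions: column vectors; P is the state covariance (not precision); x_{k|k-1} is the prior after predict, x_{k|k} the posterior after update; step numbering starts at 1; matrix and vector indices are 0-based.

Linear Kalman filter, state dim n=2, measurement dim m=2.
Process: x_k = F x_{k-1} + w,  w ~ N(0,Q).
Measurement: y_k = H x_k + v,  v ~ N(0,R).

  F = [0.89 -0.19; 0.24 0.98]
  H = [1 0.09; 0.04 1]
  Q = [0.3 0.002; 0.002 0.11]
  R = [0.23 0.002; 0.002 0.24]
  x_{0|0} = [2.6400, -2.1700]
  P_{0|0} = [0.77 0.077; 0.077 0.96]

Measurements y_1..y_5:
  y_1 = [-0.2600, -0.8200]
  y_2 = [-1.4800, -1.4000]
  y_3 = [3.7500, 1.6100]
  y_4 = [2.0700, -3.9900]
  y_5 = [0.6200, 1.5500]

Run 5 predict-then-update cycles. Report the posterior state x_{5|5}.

step 1: x^-=[2.7619, -1.4930]  P^-=[0.9185 0.0514; 0.0514 1.1126]  S=[1.1668 0.1904; 0.1904 1.3581]  K=[0.7989 -0.0471; -0.0042 0.8213]  nu=[-2.8875, 0.5625]  x^+=[0.4286, -1.0189]  P^+=[0.1852 -0.0171; -0.0171 0.1978]
step 2: x^-=[0.5750, -0.8957]  P^-=[0.4596 -0.0094; -0.0094 0.3026]  S=[0.6904 0.0382; 0.0382 0.5425]  K=[0.6662 -0.0303; -0.0050 0.5573]  nu=[-1.9744, -0.5273]  x^+=[-0.7243, -1.1797]  P^+=[0.1543 -0.0121; -0.0121 0.1342]
step 3: x^-=[-0.4205, -1.3299]  P^-=[0.4311 -0.0001; -0.0001 0.2421]  S=[0.6631 0.0410; 0.0410 0.4828]  K=[0.6514 -0.0197; 0.0018 0.5013]  nu=[4.2902, 2.9567]  x^+=[2.3159, 0.1600]  P^+=[0.1506 -0.0094; -0.0094 0.1207]
step 4: x^-=[2.0308, 0.7126]  P^-=[0.4269 0.0039; 0.0039 0.2301]  S=[0.6594 0.0437; 0.0437 0.4711]  K=[0.6489 -0.0157; 0.0050 0.4884]  nu=[-0.0249, -4.7839]  x^+=[2.0896, -1.6237]  P^+=[0.1500 -0.0085; -0.0085 0.1176]
step 5: x^-=[2.1683, -1.0898]  P^-=[0.4259 0.0052; 0.0052 0.2276]  S=[0.6587 0.0447; 0.0447 0.4687]  K=[0.6483 -0.0145; 0.0060 0.4854]  nu=[-1.4502, 2.5530]  x^+=[1.1912, 0.1409]  P^+=[0.1498 -0.0082; -0.0082 0.1168]

x_post = [1.1912, 0.1409]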